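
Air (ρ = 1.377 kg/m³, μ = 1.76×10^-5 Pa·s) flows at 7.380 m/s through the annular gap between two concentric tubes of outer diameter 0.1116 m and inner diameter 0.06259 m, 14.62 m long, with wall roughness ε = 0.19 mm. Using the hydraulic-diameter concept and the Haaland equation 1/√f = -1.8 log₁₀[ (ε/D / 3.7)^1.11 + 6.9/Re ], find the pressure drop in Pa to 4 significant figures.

Hydraulic diameter D_h = 4A/P = D_o - D_i = 0.1116 - 0.06259 = 0.04901 m.
Re = ρVD_h/μ = 1.377·7.38·0.04901/1.76e-05 = 2.83e+04.
ε/D_h = 0.00019/0.04901 = 0.00388; Haaland gives 1/√f = -1.8 log₁₀[0.000493+0.000244] = 5.639, so f = 0.03145.
ΔP = f(L/D_h)(ρV²/2) = 0.03145·14.62/0.04901·37.5 = 351.8 Pa.

ΔP ≈ 351.8 Pa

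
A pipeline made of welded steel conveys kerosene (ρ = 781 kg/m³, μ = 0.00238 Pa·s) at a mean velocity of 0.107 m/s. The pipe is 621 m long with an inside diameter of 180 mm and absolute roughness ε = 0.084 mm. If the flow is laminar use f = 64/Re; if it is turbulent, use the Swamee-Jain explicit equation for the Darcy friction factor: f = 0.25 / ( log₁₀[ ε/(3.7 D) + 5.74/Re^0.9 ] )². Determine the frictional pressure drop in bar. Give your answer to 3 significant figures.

Reynolds number Re = ρVD/μ = 781 · 0.107 · 0.18 / 0.00238 = 6320.
Re > 4000 → turbulent. Relative roughness ε/D = 8.4e-05/0.18 = 0.000467. Swamee-Jain: f = 0.25/(log₁₀[0.000467/3.7 + 5.74/6320^0.9])² = 0.25/(log₁₀[0.000126 + 0.00218])² = 0.25/(-2.637)² = 0.03594.
Darcy-Weisbach: ΔP = f(L/D)(ρV²/2) = 0.03594·(621/0.18)·(781·0.107²/2) = 0.03594·3450·4.471 = 554.4 Pa.
ΔP = 554.4 Pa = 0.00554 bar.

ΔP ≈ 0.00554 bar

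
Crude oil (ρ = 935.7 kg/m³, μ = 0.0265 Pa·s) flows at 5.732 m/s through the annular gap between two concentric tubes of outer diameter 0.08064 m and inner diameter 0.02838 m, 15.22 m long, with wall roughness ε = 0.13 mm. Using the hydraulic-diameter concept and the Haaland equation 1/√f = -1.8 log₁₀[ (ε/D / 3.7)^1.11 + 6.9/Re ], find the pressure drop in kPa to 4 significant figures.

ΔP ≈ 151.4 kPa

Hydraulic diameter D_h = 4A/P = D_o - D_i = 0.08064 - 0.02838 = 0.05226 m.
Re = ρVD_h/μ = 935.7·5.732·0.05226/0.0265 = 1.058e+04.
ε/D_h = 0.00013/0.05226 = 0.00249; Haaland gives 1/√f = -1.8 log₁₀[0.000301+0.000652] = 5.437, so f = 0.03382.
ΔP = f(L/D_h)(ρV²/2) = 0.03382·15.22/0.05226·1.537e+04 = 1.514e+05 Pa.
ΔP = 151.4 kPa.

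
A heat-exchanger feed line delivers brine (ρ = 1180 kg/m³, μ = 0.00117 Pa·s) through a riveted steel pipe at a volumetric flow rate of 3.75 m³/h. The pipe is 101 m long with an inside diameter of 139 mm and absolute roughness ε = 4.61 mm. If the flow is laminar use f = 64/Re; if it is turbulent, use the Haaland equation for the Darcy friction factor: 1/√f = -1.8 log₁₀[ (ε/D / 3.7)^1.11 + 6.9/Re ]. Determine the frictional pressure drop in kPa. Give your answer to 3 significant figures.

ΔP ≈ 0.127 kPa

Q = 3.75 m³/h = 3.75/3600 = 0.001042 m³/s.
Cross-sectional area A = πD²/4 = π(0.139)²/4 = 0.01517 m²; mean velocity V = Q/A = 0.001042/0.01517 = 0.06865 m/s.
Reynolds number Re = ρVD/μ = 1180 · 0.06865 · 0.139 / 0.00117 = 9623.
Re > 4000 → turbulent. Relative roughness ε/D = 0.00461/0.139 = 0.0332. Haaland: 1/√f = -1.8 log₁₀[(0.0332/3.7)^1.11 + 6.9/9623] = -1.8 log₁₀[0.00534 + 0.000717] = 3.992, so f = 0.06274.
Darcy-Weisbach: ΔP = f(L/D)(ρV²/2) = 0.06274·(101/0.139)·(1180·0.06865²/2) = 0.06274·726.6·2.78 = 126.7 Pa.
ΔP = 126.7 Pa = 0.127 kPa.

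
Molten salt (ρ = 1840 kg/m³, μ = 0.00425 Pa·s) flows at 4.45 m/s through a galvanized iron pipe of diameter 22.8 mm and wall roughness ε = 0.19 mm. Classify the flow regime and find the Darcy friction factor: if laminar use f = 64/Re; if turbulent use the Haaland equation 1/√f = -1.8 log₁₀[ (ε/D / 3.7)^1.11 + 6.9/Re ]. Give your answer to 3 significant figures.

f ≈ 0.0371

Re = ρVD/μ = 1840·4.45·0.0228/0.00425 = 4.393e+04.
Re > 4000 → turbulent. ε/D = 0.00019/0.0228 = 0.00833; Haaland: 1/√f = -1.8 log₁₀[0.00115 + 0.000157] = 5.19, so f = 0.03713.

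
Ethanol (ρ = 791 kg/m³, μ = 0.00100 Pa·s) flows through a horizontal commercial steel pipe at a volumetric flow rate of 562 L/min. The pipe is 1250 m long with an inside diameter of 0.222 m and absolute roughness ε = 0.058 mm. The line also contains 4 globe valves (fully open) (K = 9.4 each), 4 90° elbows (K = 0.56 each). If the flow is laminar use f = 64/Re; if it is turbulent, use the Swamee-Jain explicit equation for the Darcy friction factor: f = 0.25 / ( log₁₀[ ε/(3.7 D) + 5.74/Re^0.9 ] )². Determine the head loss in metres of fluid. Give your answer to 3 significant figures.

Q = 562 L/min = 562/60000 = 0.009367 m³/s.
Cross-sectional area A = πD²/4 = π(0.222)²/4 = 0.03871 m²; mean velocity V = Q/A = 0.009367/0.03871 = 0.242 m/s.
Reynolds number Re = ρVD/μ = 791 · 0.242 · 0.222 / 0.001 = 4.249e+04.
Re > 4000 → turbulent. Relative roughness ε/D = 5.8e-05/0.222 = 0.000261. Swamee-Jain: f = 0.25/(log₁₀[0.000261/3.7 + 5.74/4.249e+04^0.9])² = 0.25/(log₁₀[7.06e-05 + 0.000392])² = 0.25/(-3.335)² = 0.02248.
Total minor-loss coefficient ΣK = 4·9.4 + 4·0.56 = 39.8.
ΔP = [f·L/D + ΣK]·(ρV²/2) = [0.02248·1250/0.222 + 39.8]·(791·0.242²/2) = [126.6 + 39.8]·23.16 = 3854 Pa.
Head loss h_f = ΔP/(ρg) = 3854/(791·9.81) = 0.497 m.

h_f ≈ 0.497 m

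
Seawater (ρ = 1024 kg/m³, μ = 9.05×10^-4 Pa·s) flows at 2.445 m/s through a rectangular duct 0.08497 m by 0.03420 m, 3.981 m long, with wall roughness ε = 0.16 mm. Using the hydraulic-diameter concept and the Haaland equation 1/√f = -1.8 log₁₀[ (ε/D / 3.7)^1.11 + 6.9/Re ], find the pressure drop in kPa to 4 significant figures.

Hydraulic diameter D_h = 4A/P = 4·(0.08497·0.0342)/(2·(0.08497+0.0342)) = 0.01162/0.2383 = 0.04877 m.
Re = ρVD_h/μ = 1024·2.445·0.04877/0.000905 = 1.349e+05.
ε/D_h = 0.00016/0.04877 = 0.00328; Haaland gives 1/√f = -1.8 log₁₀[0.000409+5.11e-05] = 6.006, so f = 0.02772.
ΔP = f(L/D_h)(ρV²/2) = 0.02772·3.981/0.04877·3061 = 6925 Pa.
ΔP = 6.925 kPa.

ΔP ≈ 6.925 kPa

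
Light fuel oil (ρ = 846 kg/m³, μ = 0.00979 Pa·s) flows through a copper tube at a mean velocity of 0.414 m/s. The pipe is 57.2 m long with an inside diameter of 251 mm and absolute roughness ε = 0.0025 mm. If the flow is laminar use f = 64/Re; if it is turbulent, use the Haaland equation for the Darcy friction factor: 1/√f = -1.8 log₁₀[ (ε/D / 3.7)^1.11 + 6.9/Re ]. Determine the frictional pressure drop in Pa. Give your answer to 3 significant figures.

Reynolds number Re = ρVD/μ = 846 · 0.414 · 0.251 / 0.00979 = 8980.
Re > 4000 → turbulent. Relative roughness ε/D = 2.5e-06/0.251 = 9.96e-06. Haaland: 1/√f = -1.8 log₁₀[(9.96e-06/3.7)^1.11 + 6.9/8980] = -1.8 log₁₀[6.57e-07 + 0.000768] = 5.605, so f = 0.03183.
Darcy-Weisbach: ΔP = f(L/D)(ρV²/2) = 0.03183·(57.2/0.251)·(846·0.414²/2) = 0.03183·227.9·72.5 = 525.9 Pa.

ΔP ≈ 526 Pa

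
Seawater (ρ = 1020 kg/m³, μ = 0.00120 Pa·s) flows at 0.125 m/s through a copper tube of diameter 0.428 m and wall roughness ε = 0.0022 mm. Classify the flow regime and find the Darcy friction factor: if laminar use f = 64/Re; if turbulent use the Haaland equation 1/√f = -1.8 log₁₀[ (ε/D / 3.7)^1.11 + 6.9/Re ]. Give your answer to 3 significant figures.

f ≈ 0.0212

Re = ρVD/μ = 1020·0.125·0.428/0.0012 = 4.548e+04.
Re > 4000 → turbulent. ε/D = 2.2e-06/0.428 = 5.14e-06; Haaland: 1/√f = -1.8 log₁₀[3.15e-07 + 0.000152] = 6.872, so f = 0.02117.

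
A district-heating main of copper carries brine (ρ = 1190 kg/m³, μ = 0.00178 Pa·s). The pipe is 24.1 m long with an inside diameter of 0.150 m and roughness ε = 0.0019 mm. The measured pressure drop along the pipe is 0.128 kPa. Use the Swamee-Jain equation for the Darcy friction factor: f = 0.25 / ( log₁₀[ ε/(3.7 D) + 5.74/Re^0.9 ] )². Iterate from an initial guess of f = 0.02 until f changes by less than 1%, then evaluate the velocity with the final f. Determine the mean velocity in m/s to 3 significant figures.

V ≈ 0.232 m/s

Rearranging Darcy-Weisbach: V = √(2·ΔP·D/(f·L·ρ)). With ε/D = 1.9e-06/0.15 = 1.27e-05, iterate starting from f = 0.02:
  f = 0.02 → V = √(2·128·0.15/(0.02·24.1·1190)) = 0.2587 m/s; Re = ρVD/μ = 2.595e+04; f → 0.02424
  f = 0.02424 → V = 0.235 m/s; Re = 2.357e+04; f → 0.02482
  f = 0.02482 → V = 0.2323 m/s; Re = 2.329e+04; f → 0.02489
Converged (Δf/f < 1%). With the final f = 0.02489: V = √(2·128·0.15/(0.02489·24.1·1190)) = 0.2319 m/s.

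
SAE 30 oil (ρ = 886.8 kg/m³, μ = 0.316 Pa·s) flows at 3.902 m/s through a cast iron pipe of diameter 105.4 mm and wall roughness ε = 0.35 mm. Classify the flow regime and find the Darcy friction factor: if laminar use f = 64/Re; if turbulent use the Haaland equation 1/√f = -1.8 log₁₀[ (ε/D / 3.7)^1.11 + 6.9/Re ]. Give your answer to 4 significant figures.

f ≈ 0.05545

Re = ρVD/μ = 886.8·3.902·0.1054/0.316 = 1154.
Re < 2300 → laminar, so f = 64/Re = 0.05545 (roughness is irrelevant in laminar flow).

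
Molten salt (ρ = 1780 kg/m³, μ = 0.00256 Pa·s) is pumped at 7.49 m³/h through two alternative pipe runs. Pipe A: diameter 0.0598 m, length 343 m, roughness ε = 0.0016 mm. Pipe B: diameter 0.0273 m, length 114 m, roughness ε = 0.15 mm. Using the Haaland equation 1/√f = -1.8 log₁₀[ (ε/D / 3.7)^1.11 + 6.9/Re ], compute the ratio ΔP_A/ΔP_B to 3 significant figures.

ΔP_A/ΔP_B ≈ 0.0426

Pipe A: V = Q/A = 0.002081/0.002809 = 0.7408 m/s; Re = 3.08e+04; ε/D = 2.68e-05; Haaland → f = 0.02322; ΔP_A = f(L/D)(ρV²/2) = 6.504e+04 Pa.
Pipe B: V = Q/A = 0.002081/0.0005853 = 3.554 m/s; Re = 6.747e+04; ε/D = 0.00549; Haaland → f = 0.03249; ΔP_B = f(L/D)(ρV²/2) = 1.526e+06 Pa.
ΔP_A/ΔP_B = 6.504e+04/1.526e+06 = 0.0426.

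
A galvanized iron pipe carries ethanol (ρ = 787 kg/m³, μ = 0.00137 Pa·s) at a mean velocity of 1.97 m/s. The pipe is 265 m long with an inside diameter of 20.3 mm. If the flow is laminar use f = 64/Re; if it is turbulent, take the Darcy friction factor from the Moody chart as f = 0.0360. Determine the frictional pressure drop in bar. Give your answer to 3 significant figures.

ΔP ≈ 7.18 bar

Reynolds number Re = ρVD/μ = 787 · 1.97 · 0.0203 / 0.00137 = 2.297e+04.
Re > 4000 → turbulent; use the Moody-chart value f = 0.0360.
Darcy-Weisbach: ΔP = f(L/D)(ρV²/2) = 0.036·(265/0.0203)·(787·1.97²/2) = 0.036·1.305e+04·1527 = 7.177e+05 Pa.
ΔP = 7.177e+05 Pa = 7.18 bar.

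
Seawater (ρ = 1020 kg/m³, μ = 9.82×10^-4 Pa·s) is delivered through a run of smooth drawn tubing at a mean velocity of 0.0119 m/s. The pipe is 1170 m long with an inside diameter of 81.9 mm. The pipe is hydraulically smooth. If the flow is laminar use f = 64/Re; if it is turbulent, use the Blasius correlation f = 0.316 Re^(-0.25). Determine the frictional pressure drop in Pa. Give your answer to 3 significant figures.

Reynolds number Re = ρVD/μ = 1020 · 0.0119 · 0.0819 / 0.000982 = 1012.
Re < 2300 → laminar flow, so f = 64/Re = 64/1012 = 0.06322 (the turbulent correlation is not needed).
Darcy-Weisbach: ΔP = f(L/D)(ρV²/2) = 0.06322·(1170/0.0819)·(1020·0.0119²/2) = 0.06322·1.429e+04·0.07222 = 65.23 Pa.

ΔP ≈ 65.2 Pa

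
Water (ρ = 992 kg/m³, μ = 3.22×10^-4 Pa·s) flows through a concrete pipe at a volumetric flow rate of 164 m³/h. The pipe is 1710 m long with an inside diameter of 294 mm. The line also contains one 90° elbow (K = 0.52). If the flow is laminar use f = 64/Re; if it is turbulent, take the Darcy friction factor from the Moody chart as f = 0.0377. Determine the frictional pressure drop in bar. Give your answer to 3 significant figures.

Q = 164 m³/h = 164/3600 = 0.04556 m³/s.
Cross-sectional area A = πD²/4 = π(0.294)²/4 = 0.06789 m²; mean velocity V = Q/A = 0.04556/0.06789 = 0.6711 m/s.
Reynolds number Re = ρVD/μ = 992 · 0.6711 · 0.294 / 0.000322 = 6.078e+05.
Re > 4000 → turbulent; use the Moody-chart value f = 0.0377.
Total minor-loss coefficient ΣK = 1·0.52 = 0.52.
ΔP = [f·L/D + ΣK]·(ρV²/2) = [0.0377·1710/0.294 + 0.52]·(992·0.6711²/2) = [219.3 + 0.52]·223.4 = 4.909e+04 Pa.
ΔP = 4.909e+04 Pa = 0.491 bar.

ΔP ≈ 0.491 bar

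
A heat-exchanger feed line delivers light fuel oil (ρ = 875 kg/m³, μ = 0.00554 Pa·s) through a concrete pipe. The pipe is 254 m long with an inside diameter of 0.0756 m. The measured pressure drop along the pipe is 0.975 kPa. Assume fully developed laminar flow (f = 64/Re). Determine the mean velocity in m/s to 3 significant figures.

For laminar flow, f = 64/Re with Re = ρVD/μ, so Darcy-Weisbach reduces to ΔP = 32μLV/D². Solving for V: V = ΔP·D²/(32μL) = 975·(0.0756)²/(32·0.00554·254) = 0.1238 m/s.
Check: Re = ρVD/μ = 875·0.1238·0.0756/0.00554 = 1478 < 2300, so the laminar assumption holds.

V ≈ 0.124 m/s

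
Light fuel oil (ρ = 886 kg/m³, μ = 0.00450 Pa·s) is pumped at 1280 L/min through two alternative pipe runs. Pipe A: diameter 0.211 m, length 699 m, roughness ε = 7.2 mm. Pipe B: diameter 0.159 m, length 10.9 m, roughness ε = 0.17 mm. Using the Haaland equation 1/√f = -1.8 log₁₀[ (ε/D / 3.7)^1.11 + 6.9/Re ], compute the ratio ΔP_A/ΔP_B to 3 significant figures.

Pipe A: V = Q/A = 0.02133/0.03497 = 0.6101 m/s; Re = 2.535e+04; ε/D = 0.0341; Haaland → f = 0.06162; ΔP_A = f(L/D)(ρV²/2) = 3.366e+04 Pa.
Pipe B: V = Q/A = 0.02133/0.01986 = 1.074 m/s; Re = 3.364e+04; ε/D = 0.00107; Haaland → f = 0.02533; ΔP_B = f(L/D)(ρV²/2) = 888 Pa.
ΔP_A/ΔP_B = 3.366e+04/888 = 37.9.

ΔP_A/ΔP_B ≈ 37.9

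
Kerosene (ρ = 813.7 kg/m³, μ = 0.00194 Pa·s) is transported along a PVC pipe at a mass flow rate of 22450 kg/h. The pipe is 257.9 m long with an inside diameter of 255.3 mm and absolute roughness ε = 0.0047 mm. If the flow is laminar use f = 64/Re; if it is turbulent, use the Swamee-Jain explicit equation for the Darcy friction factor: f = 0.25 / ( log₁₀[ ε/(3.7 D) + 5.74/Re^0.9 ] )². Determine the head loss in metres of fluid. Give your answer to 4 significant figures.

ṁ = 22450 kg/h = 22450/3600 = 6.236 kg/s.
A = πD²/4 = π(0.2553)²/4 = 0.05119 m²; mean velocity V = ṁ/(ρA) = 6.236/(813.7 · 0.05119) = 0.1497 m/s.
Reynolds number Re = ρVD/μ = 813.7 · 0.1497 · 0.2553 / 0.00194 = 1.603e+04.
Re > 4000 → turbulent. Relative roughness ε/D = 4.7e-06/0.2553 = 1.84e-05. Swamee-Jain: f = 0.25/(log₁₀[1.84e-05/3.7 + 5.74/1.603e+04^0.9])² = 0.25/(log₁₀[4.98e-06 + 0.000943])² = 0.25/(-3.023)² = 0.02735.
Darcy-Weisbach: ΔP = f(L/D)(ρV²/2) = 0.02735·(257.9/0.2553)·(813.7·0.1497²/2) = 0.02735·1010·9.119 = 252 Pa.
Head loss h_f = ΔP/(ρg) = 252/(813.7·9.81) = 0.03156 m.

h_f ≈ 0.03156 m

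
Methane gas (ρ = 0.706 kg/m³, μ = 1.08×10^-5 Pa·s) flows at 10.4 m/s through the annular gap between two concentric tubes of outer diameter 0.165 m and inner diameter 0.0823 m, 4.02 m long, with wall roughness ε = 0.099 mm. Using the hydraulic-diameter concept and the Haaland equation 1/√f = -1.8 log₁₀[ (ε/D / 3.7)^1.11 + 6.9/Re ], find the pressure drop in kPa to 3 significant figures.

Hydraulic diameter D_h = 4A/P = D_o - D_i = 0.165 - 0.0823 = 0.0827 m.
Re = ρVD_h/μ = 0.706·10.4·0.0827/1.08e-05 = 5.622e+04.
ε/D_h = 9.9e-05/0.0827 = 0.0012; Haaland gives 1/√f = -1.8 log₁₀[0.000134+0.000123] = 6.464, so f = 0.02393.
ΔP = f(L/D_h)(ρV²/2) = 0.02393·4.02/0.0827·38.18 = 44.42 Pa.
ΔP = 0.0444 kPa.

ΔP ≈ 0.0444 kPa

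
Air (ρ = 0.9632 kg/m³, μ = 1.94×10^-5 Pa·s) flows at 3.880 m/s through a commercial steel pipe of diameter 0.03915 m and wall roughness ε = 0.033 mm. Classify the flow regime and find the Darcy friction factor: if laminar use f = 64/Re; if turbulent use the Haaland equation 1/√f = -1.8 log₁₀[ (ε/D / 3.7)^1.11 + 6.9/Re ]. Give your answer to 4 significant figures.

f ≈ 0.03435

Re = ρVD/μ = 0.9632·3.88·0.03915/1.94e-05 = 7542.
Re > 4000 → turbulent. ε/D = 3.3e-05/0.03915 = 0.000843; Haaland: 1/√f = -1.8 log₁₀[9.06e-05 + 0.000915] = 5.396, so f = 0.03435.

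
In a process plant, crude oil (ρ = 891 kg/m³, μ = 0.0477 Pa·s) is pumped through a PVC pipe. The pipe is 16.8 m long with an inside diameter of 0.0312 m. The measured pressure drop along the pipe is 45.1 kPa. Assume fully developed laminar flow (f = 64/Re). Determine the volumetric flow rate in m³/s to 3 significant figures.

For laminar flow, f = 64/Re with Re = ρVD/μ, so Darcy-Weisbach reduces to ΔP = 32μLV/D². Solving for V: V = ΔP·D²/(32μL) = 4.51e+04·(0.0312)²/(32·0.0477·16.8) = 1.712 m/s.
Check: Re = ρVD/μ = 891·1.712·0.0312/0.0477 = 997.8 < 2300, so the laminar assumption holds.
Q = V·A = 1.712·(π/4·0.0312²) = 0.001309 m³/s = 0.00131 m³/s.

Q ≈ 0.00131 m³/s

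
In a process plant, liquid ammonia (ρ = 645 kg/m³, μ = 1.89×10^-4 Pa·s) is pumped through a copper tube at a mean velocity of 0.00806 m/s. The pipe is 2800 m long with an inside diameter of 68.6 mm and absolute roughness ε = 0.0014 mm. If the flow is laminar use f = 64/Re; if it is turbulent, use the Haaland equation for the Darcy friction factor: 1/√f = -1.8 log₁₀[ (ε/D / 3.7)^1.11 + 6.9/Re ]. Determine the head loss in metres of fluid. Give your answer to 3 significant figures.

h_f ≈ 0.00458 m

Reynolds number Re = ρVD/μ = 645 · 0.00806 · 0.0686 / 0.000189 = 1887.
Re < 2300 → laminar flow, so f = 64/Re = 64/1887 = 0.03392 (the turbulent correlation is not needed).
Darcy-Weisbach: ΔP = f(L/D)(ρV²/2) = 0.03392·(2800/0.0686)·(645·0.00806²/2) = 0.03392·4.082e+04·0.02095 = 29 Pa.
Head loss h_f = ΔP/(ρg) = 29/(645·9.81) = 0.00458 m.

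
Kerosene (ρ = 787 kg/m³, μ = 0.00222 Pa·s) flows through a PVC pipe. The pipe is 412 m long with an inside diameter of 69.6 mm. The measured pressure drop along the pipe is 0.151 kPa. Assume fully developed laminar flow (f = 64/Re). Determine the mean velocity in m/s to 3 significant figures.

V ≈ 0.0250 m/s

For laminar flow, f = 64/Re with Re = ρVD/μ, so Darcy-Weisbach reduces to ΔP = 32μLV/D². Solving for V: V = ΔP·D²/(32μL) = 151·(0.0696)²/(32·0.00222·412) = 0.02499 m/s.
Check: Re = ρVD/μ = 787·0.02499·0.0696/0.00222 = 616.6 < 2300, so the laminar assumption holds.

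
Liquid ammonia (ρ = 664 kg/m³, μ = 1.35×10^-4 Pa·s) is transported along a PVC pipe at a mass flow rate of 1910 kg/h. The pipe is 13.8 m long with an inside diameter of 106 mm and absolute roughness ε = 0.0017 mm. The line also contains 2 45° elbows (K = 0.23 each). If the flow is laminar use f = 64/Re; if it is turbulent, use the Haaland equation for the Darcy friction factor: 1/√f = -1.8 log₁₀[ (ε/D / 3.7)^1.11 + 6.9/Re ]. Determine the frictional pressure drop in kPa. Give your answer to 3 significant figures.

ΔP ≈ 0.00870 kPa

ṁ = 1910 kg/h = 1910/3600 = 0.5306 kg/s.
A = πD²/4 = π(0.106)²/4 = 0.008825 m²; mean velocity V = ṁ/(ρA) = 0.5306/(664 · 0.008825) = 0.09054 m/s.
Reynolds number Re = ρVD/μ = 664 · 0.09054 · 0.106 / 0.000135 = 4.721e+04.
Re > 4000 → turbulent. Relative roughness ε/D = 1.7e-06/0.106 = 1.6e-05. Haaland: 1/√f = -1.8 log₁₀[(1.6e-05/3.7)^1.11 + 6.9/4.721e+04] = -1.8 log₁₀[1.11e-06 + 0.000146] = 6.897, so f = 0.02102.
Total minor-loss coefficient ΣK = 2·0.23 = 0.46.
ΔP = [f·L/D + ΣK]·(ρV²/2) = [0.02102·13.8/0.106 + 0.46]·(664·0.09054²/2) = [2.737 + 0.46]·2.722 = 8.701 Pa.
ΔP = 8.701 Pa = 0.00870 kPa.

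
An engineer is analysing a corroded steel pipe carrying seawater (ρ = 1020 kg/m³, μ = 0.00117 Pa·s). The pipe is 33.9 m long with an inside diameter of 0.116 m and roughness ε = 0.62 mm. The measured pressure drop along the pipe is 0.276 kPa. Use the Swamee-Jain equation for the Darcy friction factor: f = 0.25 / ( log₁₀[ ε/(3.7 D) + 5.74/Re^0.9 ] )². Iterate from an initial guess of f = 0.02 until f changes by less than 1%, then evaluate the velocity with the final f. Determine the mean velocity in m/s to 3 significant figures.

V ≈ 0.230 m/s

Rearranging Darcy-Weisbach: V = √(2·ΔP·D/(f·L·ρ)). With ε/D = 0.00062/0.116 = 0.00534, iterate starting from f = 0.02:
  f = 0.02 → V = √(2·276·0.116/(0.02·33.9·1020)) = 0.3043 m/s; Re = ρVD/μ = 3.077e+04; f → 0.03415
  f = 0.03415 → V = 0.2329 m/s; Re = 2.355e+04; f → 0.03493
  f = 0.03493 → V = 0.2303 m/s; Re = 2.329e+04; f → 0.03496
Converged (Δf/f < 1%). With the final f = 0.03496: V = √(2·276·0.116/(0.03496·33.9·1020)) = 0.2301 m/s.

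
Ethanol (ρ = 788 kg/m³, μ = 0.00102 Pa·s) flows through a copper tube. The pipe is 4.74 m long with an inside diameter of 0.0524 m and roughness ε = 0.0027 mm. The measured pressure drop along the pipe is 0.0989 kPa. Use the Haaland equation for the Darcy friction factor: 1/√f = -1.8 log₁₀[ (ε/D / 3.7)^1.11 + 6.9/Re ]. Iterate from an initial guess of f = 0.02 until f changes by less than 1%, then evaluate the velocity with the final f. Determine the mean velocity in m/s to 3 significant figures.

Rearranging Darcy-Weisbach: V = √(2·ΔP·D/(f·L·ρ)). With ε/D = 2.7e-06/0.0524 = 5.15e-05, iterate starting from f = 0.02:
  f = 0.02 → V = √(2·98.9·0.0524/(0.02·4.74·788)) = 0.3725 m/s; Re = ρVD/μ = 1.508e+04; f → 0.02774
  f = 0.02774 → V = 0.3163 m/s; Re = 1.28e+04; f → 0.02895
  f = 0.02895 → V = 0.3096 m/s; Re = 1.253e+04; f → 0.02911
Converged (Δf/f < 1%). With the final f = 0.02911: V = √(2·98.9·0.0524/(0.02911·4.74·788)) = 0.3087 m/s.

V ≈ 0.309 m/s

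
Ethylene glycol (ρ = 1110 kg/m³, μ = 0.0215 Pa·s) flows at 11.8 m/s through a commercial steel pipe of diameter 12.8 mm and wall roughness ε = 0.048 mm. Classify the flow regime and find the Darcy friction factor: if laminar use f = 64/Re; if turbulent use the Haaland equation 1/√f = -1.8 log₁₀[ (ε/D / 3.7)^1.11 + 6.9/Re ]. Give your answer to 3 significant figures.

f ≈ 0.0376

Re = ρVD/μ = 1110·11.8·0.0128/0.0215 = 7798.
Re > 4000 → turbulent. ε/D = 4.8e-05/0.0128 = 0.00375; Haaland: 1/√f = -1.8 log₁₀[0.000475 + 0.000885] = 5.16, so f = 0.03756.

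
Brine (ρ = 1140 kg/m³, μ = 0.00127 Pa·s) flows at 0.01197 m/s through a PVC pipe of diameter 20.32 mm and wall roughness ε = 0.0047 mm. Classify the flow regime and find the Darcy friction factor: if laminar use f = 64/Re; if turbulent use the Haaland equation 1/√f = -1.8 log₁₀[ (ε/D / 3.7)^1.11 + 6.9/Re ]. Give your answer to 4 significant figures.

f ≈ 0.2931

Re = ρVD/μ = 1140·0.01197·0.02032/0.00127 = 218.3.
Re < 2300 → laminar, so f = 64/Re = 0.2931 (roughness is irrelevant in laminar flow).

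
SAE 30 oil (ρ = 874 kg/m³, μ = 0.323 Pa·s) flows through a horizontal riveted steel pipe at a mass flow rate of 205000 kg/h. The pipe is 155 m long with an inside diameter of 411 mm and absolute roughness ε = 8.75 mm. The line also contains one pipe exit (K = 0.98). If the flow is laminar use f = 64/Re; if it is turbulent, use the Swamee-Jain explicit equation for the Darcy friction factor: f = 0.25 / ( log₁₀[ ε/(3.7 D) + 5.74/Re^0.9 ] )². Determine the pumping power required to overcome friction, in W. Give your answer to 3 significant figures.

ṁ = 205000 kg/h = 205000/3600 = 56.94 kg/s.
A = πD²/4 = π(0.411)²/4 = 0.1327 m²; mean velocity V = ṁ/(ρA) = 56.94/(874 · 0.1327) = 0.4911 m/s.
Reynolds number Re = ρVD/μ = 874 · 0.4911 · 0.411 / 0.323 = 546.2.
Re < 2300 → laminar flow, so f = 64/Re = 64/546.2 = 0.1172 (the turbulent correlation is not needed).
Total minor-loss coefficient ΣK = 1·0.98 = 0.98.
ΔP = [f·L/D + ΣK]·(ρV²/2) = [0.1172·155/0.411 + 0.98]·(874·0.4911²/2) = [44.19 + 0.98]·105.4 = 4761 Pa.
Q = ṁ/ρ = 56.94/874 = 0.06515 m³/s.
Pumping power P = QΔP = 0.06515·4761 = 310.2 W = 310 W.

P ≈ 310 W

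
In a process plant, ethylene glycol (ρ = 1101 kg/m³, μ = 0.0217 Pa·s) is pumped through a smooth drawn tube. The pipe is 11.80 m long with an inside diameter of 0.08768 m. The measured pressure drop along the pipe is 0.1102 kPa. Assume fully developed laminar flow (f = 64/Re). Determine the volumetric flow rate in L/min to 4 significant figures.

Q ≈ 37.46 L/min

For laminar flow, f = 64/Re with Re = ρVD/μ, so Darcy-Weisbach reduces to ΔP = 32μLV/D². Solving for V: V = ΔP·D²/(32μL) = 110.2·(0.08768)²/(32·0.0217·11.8) = 0.1034 m/s.
Check: Re = ρVD/μ = 1101·0.1034·0.08768/0.0217 = 460 < 2300, so the laminar assumption holds.
Q = V·A = 0.1034·(π/4·0.08768²) = 0.0006243 m³/s = 37.46 L/min.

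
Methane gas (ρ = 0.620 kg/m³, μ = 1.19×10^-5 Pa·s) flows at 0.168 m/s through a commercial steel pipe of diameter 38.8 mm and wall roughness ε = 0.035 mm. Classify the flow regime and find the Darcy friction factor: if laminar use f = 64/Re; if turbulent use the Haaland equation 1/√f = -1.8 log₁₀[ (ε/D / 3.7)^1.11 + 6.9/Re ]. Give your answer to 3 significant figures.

f ≈ 0.188

Re = ρVD/μ = 0.62·0.168·0.0388/1.19e-05 = 339.6.
Re < 2300 → laminar, so f = 64/Re = 0.1884 (roughness is irrelevant in laminar flow).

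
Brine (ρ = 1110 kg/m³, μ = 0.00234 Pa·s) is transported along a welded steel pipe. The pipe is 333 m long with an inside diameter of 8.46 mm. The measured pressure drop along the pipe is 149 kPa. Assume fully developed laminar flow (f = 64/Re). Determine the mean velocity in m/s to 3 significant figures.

V ≈ 0.428 m/s

For laminar flow, f = 64/Re with Re = ρVD/μ, so Darcy-Weisbach reduces to ΔP = 32μLV/D². Solving for V: V = ΔP·D²/(32μL) = 1.49e+05·(0.00846)²/(32·0.00234·333) = 0.4277 m/s.
Check: Re = ρVD/μ = 1110·0.4277·0.00846/0.00234 = 1716 < 2300, so the laminar assumption holds.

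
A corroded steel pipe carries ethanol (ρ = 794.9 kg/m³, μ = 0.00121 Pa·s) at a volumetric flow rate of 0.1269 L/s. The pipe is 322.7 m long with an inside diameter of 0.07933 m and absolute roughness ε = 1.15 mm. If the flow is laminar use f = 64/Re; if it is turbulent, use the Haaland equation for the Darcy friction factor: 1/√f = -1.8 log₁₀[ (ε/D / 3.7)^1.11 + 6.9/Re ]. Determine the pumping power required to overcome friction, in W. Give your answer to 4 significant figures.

P ≈ 0.006469 W

Q = 0.1269 L/s = 0.1269/1000 = 0.0001269 m³/s.
Cross-sectional area A = πD²/4 = π(0.07933)²/4 = 0.004943 m²; mean velocity V = Q/A = 0.0001269/0.004943 = 0.02567 m/s.
Reynolds number Re = ρVD/μ = 794.9 · 0.02567 · 0.07933 / 0.00121 = 1338.
Re < 2300 → laminar flow, so f = 64/Re = 64/1338 = 0.04783 (the turbulent correlation is not needed).
Darcy-Weisbach: ΔP = f(L/D)(ρV²/2) = 0.04783·(322.7/0.07933)·(794.9·0.02567²/2) = 0.04783·4068·0.262 = 50.97 Pa.
Pumping power P = QΔP = 0.0001269·50.97 = 0.0064687 W = 0.006469 W.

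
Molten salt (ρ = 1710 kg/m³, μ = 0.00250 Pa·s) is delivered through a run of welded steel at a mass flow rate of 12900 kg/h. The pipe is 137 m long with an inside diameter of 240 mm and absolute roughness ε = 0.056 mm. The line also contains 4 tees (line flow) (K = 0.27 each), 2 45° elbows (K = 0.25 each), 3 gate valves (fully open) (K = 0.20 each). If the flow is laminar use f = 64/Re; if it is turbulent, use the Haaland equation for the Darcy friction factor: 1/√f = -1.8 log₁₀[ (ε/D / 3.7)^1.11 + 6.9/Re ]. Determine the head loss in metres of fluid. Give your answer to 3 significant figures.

ṁ = 12900 kg/h = 12900/3600 = 3.583 kg/s.
A = πD²/4 = π(0.24)²/4 = 0.04524 m²; mean velocity V = ṁ/(ρA) = 3.583/(1710 · 0.04524) = 0.04632 m/s.
Reynolds number Re = ρVD/μ = 1710 · 0.04632 · 0.24 / 0.0025 = 7604.
Re > 4000 → turbulent. Relative roughness ε/D = 5.6e-05/0.24 = 0.000233. Haaland: 1/√f = -1.8 log₁₀[(0.000233/3.7)^1.11 + 6.9/7604] = -1.8 log₁₀[2.18e-05 + 0.000907] = 5.457, so f = 0.03358.
Total minor-loss coefficient ΣK = 4·0.27 + 2·0.25 + 3·0.2 = 2.18.
ΔP = [f·L/D + ΣK]·(ρV²/2) = [0.03358·137/0.24 + 2.18]·(1710·0.04632²/2) = [19.17 + 2.18]·1.835 = 39.16 Pa.
Head loss h_f = ΔP/(ρg) = 39.16/(1710·9.81) = 0.00233 m.

h_f ≈ 0.00233 m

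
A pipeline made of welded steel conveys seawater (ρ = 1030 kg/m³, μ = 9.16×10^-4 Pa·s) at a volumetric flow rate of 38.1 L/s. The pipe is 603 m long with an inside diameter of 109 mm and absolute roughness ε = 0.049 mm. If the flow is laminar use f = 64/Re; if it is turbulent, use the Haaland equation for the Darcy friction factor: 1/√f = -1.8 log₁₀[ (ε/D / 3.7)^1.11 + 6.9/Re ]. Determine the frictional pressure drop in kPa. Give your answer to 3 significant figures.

ΔP ≈ 819 kPa

Q = 38.1 L/s = 38.1/1000 = 0.0381 m³/s.
Cross-sectional area A = πD²/4 = π(0.109)²/4 = 0.009331 m²; mean velocity V = Q/A = 0.0381/0.009331 = 4.083 m/s.
Reynolds number Re = ρVD/μ = 1030 · 4.083 · 0.109 / 0.000916 = 5.004e+05.
Re > 4000 → turbulent. Relative roughness ε/D = 4.9e-05/0.109 = 0.00045. Haaland: 1/√f = -1.8 log₁₀[(0.00045/3.7)^1.11 + 6.9/5.004e+05] = -1.8 log₁₀[4.51e-05 + 1.38e-05] = 7.614, so f = 0.01725.
Darcy-Weisbach: ΔP = f(L/D)(ρV²/2) = 0.01725·(603/0.109)·(1030·4.083²/2) = 0.01725·5532·8586 = 8.192e+05 Pa.
ΔP = 8.192e+05 Pa = 819 kPa.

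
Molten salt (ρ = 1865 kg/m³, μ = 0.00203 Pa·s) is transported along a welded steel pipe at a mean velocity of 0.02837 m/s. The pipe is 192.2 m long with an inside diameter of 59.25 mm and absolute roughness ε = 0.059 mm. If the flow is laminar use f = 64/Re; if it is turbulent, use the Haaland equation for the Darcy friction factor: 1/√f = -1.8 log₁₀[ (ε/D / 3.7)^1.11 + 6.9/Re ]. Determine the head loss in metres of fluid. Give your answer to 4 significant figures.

h_f ≈ 0.005515 m

Reynolds number Re = ρVD/μ = 1865 · 0.02837 · 0.05925 / 0.00203 = 1544.
Re < 2300 → laminar flow, so f = 64/Re = 64/1544 = 0.04144 (the turbulent correlation is not needed).
Darcy-Weisbach: ΔP = f(L/D)(ρV²/2) = 0.04144·(192.2/0.05925)·(1865·0.02837²/2) = 0.04144·3244·0.7505 = 100.9 Pa.
Head loss h_f = ΔP/(ρg) = 100.9/(1865·9.81) = 0.005515 m.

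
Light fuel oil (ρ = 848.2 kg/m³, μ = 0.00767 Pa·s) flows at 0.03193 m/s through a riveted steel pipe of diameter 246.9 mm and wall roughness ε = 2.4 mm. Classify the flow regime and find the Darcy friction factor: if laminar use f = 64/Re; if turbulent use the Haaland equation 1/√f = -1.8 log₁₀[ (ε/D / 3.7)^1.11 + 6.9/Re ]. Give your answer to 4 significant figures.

Re = ρVD/μ = 848.2·0.03193·0.2469/0.00767 = 871.8.
Re < 2300 → laminar, so f = 64/Re = 0.07341 (roughness is irrelevant in laminar flow).

f ≈ 0.07341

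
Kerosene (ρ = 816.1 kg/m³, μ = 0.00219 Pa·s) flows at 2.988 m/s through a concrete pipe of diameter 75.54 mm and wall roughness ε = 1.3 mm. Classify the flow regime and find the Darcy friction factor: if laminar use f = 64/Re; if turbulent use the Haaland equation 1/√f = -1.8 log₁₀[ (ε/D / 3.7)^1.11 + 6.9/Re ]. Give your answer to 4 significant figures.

f ≈ 0.04653

Re = ρVD/μ = 816.1·2.988·0.07554/0.00219 = 8.411e+04.
Re > 4000 → turbulent. ε/D = 0.0013/0.07554 = 0.0172; Haaland: 1/√f = -1.8 log₁₀[0.00258 + 8.2e-05] = 4.636, so f = 0.04653.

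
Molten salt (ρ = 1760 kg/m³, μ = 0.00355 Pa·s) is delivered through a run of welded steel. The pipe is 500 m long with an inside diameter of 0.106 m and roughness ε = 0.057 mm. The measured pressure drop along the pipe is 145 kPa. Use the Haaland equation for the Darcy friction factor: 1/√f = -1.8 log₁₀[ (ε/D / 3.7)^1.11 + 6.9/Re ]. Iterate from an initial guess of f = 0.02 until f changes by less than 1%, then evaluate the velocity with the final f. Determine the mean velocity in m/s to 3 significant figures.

Rearranging Darcy-Weisbach: V = √(2·ΔP·D/(f·L·ρ)). With ε/D = 5.7e-05/0.106 = 0.000538, iterate starting from f = 0.02:
  f = 0.02 → V = √(2·1.45e+05·0.106/(0.02·500·1760)) = 1.322 m/s; Re = ρVD/μ = 6.945e+04; f → 0.02124
  f = 0.02124 → V = 1.282 m/s; Re = 6.739e+04; f → 0.02134
Converged (Δf/f < 1%). With the final f = 0.02134: V = √(2·1.45e+05·0.106/(0.02134·500·1760)) = 1.279 m/s.

V ≈ 1.28 m/s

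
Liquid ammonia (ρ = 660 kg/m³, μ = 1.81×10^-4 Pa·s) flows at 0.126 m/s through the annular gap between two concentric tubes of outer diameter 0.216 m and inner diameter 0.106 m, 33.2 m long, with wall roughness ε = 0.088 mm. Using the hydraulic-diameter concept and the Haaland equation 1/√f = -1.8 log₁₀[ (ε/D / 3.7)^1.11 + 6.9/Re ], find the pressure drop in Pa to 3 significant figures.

ΔP ≈ 36.6 Pa

Hydraulic diameter D_h = 4A/P = D_o - D_i = 0.216 - 0.106 = 0.11 m.
Re = ρVD_h/μ = 660·0.126·0.11/0.000181 = 5.054e+04.
ε/D_h = 8.8e-05/0.11 = 0.0008; Haaland gives 1/√f = -1.8 log₁₀[8.55e-05+0.000137] = 6.577, so f = 0.02312.
ΔP = f(L/D_h)(ρV²/2) = 0.02312·33.2/0.11·5.239 = 36.56 Pa.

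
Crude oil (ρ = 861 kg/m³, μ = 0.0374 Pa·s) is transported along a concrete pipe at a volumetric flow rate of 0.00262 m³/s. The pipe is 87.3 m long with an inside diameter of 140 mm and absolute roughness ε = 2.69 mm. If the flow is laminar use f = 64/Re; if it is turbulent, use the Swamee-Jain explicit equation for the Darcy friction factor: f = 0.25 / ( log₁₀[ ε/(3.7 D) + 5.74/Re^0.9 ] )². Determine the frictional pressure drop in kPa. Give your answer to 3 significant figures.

Cross-sectional area A = πD²/4 = π(0.14)²/4 = 0.01539 m²; mean velocity V = Q/A = 0.00262/0.01539 = 0.1702 m/s.
Reynolds number Re = ρVD/μ = 861 · 0.1702 · 0.14 / 0.0374 = 548.5.
Re < 2300 → laminar flow, so f = 64/Re = 64/548.5 = 0.1167 (the turbulent correlation is not needed).
Darcy-Weisbach: ΔP = f(L/D)(ρV²/2) = 0.1167·(87.3/0.14)·(861·0.1702²/2) = 0.1167·623.6·12.47 = 907.3 Pa.
ΔP = 907.3 Pa = 0.907 kPa.

ΔP ≈ 0.907 kPa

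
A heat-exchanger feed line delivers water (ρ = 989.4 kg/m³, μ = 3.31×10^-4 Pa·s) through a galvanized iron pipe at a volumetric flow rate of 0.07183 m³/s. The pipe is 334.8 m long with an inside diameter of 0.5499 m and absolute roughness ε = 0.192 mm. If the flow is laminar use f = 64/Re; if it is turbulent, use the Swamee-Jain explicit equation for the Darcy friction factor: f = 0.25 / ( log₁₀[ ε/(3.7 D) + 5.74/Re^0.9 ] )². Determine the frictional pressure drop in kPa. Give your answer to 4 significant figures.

ΔP ≈ 0.4617 kPa

Cross-sectional area A = πD²/4 = π(0.5499)²/4 = 0.2375 m²; mean velocity V = Q/A = 0.07183/0.2375 = 0.3024 m/s.
Reynolds number Re = ρVD/μ = 989.4 · 0.3024 · 0.5499 / 0.000331 = 4.971e+05.
Re > 4000 → turbulent. Relative roughness ε/D = 0.000192/0.5499 = 0.000349. Swamee-Jain: f = 0.25/(log₁₀[0.000349/3.7 + 5.74/4.971e+05^0.9])² = 0.25/(log₁₀[9.44e-05 + 4.29e-05])² = 0.25/(-3.863)² = 0.01676.
Darcy-Weisbach: ΔP = f(L/D)(ρV²/2) = 0.01676·(334.8/0.5499)·(989.4·0.3024²/2) = 0.01676·608.8·45.25 = 461.7 Pa.
ΔP = 461.7 Pa = 0.4617 kPa.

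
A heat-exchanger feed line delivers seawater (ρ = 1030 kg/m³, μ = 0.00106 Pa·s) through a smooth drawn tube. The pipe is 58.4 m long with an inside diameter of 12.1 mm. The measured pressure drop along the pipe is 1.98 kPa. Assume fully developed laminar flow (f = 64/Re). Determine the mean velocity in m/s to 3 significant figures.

V ≈ 0.146 m/s

For laminar flow, f = 64/Re with Re = ρVD/μ, so Darcy-Weisbach reduces to ΔP = 32μLV/D². Solving for V: V = ΔP·D²/(32μL) = 1980·(0.0121)²/(32·0.00106·58.4) = 0.1463 m/s.
Check: Re = ρVD/μ = 1030·0.1463·0.0121/0.00106 = 1721 < 2300, so the laminar assumption holds.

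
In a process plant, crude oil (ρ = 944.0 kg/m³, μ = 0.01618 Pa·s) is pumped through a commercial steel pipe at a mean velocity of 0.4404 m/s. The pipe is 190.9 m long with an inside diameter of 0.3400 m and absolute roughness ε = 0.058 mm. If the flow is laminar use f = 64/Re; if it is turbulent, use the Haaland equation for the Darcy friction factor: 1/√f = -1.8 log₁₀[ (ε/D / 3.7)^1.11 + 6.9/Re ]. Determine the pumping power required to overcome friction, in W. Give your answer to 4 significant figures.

P ≈ 66.26 W

Reynolds number Re = ρVD/μ = 944 · 0.4404 · 0.34 / 0.0162 = 8736.
Re > 4000 → turbulent. Relative roughness ε/D = 5.8e-05/0.34 = 0.000171. Haaland: 1/√f = -1.8 log₁₀[(0.000171/3.7)^1.11 + 6.9/8736] = -1.8 log₁₀[1.54e-05 + 0.00079] = 5.569, so f = 0.03224.
Darcy-Weisbach: ΔP = f(L/D)(ρV²/2) = 0.03224·(190.9/0.34)·(944·0.4404²/2) = 0.03224·561.5·91.55 = 1657 Pa.
Q = V·A = 0.4404·0.09079 = 0.03998 m³/s.
Pumping power P = QΔP = 0.03998·1657 = 66.259 W = 66.26 W.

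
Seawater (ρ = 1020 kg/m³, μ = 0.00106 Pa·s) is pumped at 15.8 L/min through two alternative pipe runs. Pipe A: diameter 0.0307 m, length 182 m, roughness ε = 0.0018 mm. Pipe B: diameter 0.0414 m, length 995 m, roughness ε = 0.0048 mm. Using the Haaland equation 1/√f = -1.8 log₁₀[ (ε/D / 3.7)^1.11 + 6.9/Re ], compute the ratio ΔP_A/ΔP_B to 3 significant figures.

ΔP_A/ΔP_B ≈ 0.750

Pipe A: V = Q/A = 0.0002633/0.0007402 = 0.3557 m/s; Re = 1.051e+04; ε/D = 5.86e-05; Haaland → f = 0.03053; ΔP_A = f(L/D)(ρV²/2) = 1.168e+04 Pa.
Pipe B: V = Q/A = 0.0002633/0.001346 = 0.1956 m/s; Re = 7793; ε/D = 0.000116; Haaland → f = 0.03322; ΔP_B = f(L/D)(ρV²/2) = 1.558e+04 Pa.
ΔP_A/ΔP_B = 1.168e+04/1.558e+04 = 0.750.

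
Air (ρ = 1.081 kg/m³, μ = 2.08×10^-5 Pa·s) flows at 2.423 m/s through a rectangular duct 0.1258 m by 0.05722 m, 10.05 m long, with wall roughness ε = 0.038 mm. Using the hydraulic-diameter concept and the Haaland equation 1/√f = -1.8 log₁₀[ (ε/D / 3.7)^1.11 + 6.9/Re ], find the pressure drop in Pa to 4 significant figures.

ΔP ≈ 12.79 Pa

Hydraulic diameter D_h = 4A/P = 4·(0.1258·0.05722)/(2·(0.1258+0.05722)) = 0.02879/0.366 = 0.07866 m.
Re = ρVD_h/μ = 1.081·2.423·0.07866/2.08e-05 = 9905.
ε/D_h = 3.8e-05/0.07866 = 0.000483; Haaland gives 1/√f = -1.8 log₁₀[4.88e-05+0.000697] = 5.63, so f = 0.03155.
ΔP = f(L/D_h)(ρV²/2) = 0.03155·10.05/0.07866·3.173 = 12.79 Pa.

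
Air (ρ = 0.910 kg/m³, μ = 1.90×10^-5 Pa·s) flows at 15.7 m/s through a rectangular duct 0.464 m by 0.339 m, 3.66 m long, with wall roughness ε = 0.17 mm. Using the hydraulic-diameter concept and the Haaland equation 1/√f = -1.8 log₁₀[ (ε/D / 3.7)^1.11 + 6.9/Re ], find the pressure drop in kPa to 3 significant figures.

Hydraulic diameter D_h = 4A/P = 4·(0.464·0.339)/(2·(0.464+0.339)) = 0.6292/1.606 = 0.3918 m.
Re = ρVD_h/μ = 0.91·15.7·0.3918/1.9e-05 = 2.946e+05.
ε/D_h = 0.00017/0.3918 = 0.000434; Haaland gives 1/√f = -1.8 log₁₀[4.33e-05+2.34e-05] = 7.516, so f = 0.0177.
ΔP = f(L/D_h)(ρV²/2) = 0.0177·3.66/0.3918·112.2 = 18.55 Pa.
ΔP = 0.0185 kPa.

ΔP ≈ 0.0185 kPa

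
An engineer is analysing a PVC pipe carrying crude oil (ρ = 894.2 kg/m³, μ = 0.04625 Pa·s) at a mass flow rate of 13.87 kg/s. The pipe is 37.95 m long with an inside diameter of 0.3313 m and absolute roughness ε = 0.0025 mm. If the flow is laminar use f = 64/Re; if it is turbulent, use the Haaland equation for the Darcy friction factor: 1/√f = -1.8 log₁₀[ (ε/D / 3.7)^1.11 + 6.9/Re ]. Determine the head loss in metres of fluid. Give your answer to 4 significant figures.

A = πD²/4 = π(0.3313)²/4 = 0.08621 m²; mean velocity V = ṁ/(ρA) = 13.87/(894.2 · 0.08621) = 0.1799 m/s.
Reynolds number Re = ρVD/μ = 894.2 · 0.1799 · 0.3313 / 0.0462 = 1153.
Re < 2300 → laminar flow, so f = 64/Re = 64/1153 = 0.05553 (the turbulent correlation is not needed).
Darcy-Weisbach: ΔP = f(L/D)(ρV²/2) = 0.05553·(37.95/0.3313)·(894.2·0.1799²/2) = 0.05553·114.5·14.48 = 92.07 Pa.
Head loss h_f = ΔP/(ρg) = 92.07/(894.2·9.81) = 0.01050 m.

h_f ≈ 0.01050 m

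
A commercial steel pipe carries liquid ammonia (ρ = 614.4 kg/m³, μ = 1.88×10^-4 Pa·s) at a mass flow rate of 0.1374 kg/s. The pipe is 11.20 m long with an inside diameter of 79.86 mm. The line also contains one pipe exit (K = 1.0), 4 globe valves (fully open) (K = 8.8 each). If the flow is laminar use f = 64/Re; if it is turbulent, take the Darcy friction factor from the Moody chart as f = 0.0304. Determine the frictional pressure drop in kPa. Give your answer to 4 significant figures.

ΔP ≈ 0.02478 kPa

A = πD²/4 = π(0.07986)²/4 = 0.005009 m²; mean velocity V = ṁ/(ρA) = 0.1374/(614.4 · 0.005009) = 0.04465 m/s.
Reynolds number Re = ρVD/μ = 614.4 · 0.04465 · 0.07986 / 0.000188 = 1.165e+04.
Re > 4000 → turbulent; use the Moody-chart value f = 0.0304.
Total minor-loss coefficient ΣK = 1·1 + 4·8.8 = 36.2.
ΔP = [f·L/D + ΣK]·(ρV²/2) = [0.0304·11.2/0.07986 + 36.2]·(614.4·0.04465²/2) = [4.263 + 36.2]·0.6123 = 24.78 Pa.
ΔP = 24.78 Pa = 0.02478 kPa.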